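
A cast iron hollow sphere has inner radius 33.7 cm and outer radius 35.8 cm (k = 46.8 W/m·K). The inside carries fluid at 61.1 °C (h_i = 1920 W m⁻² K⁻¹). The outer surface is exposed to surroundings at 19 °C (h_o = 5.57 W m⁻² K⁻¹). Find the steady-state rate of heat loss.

Resistance network (inner→outer):
  R_conv,in = 1/(4πr²h) = 1/(4π·0.337²·1920) = 3.649×10^-4 K/W
  R_cast iron = (1/0.337 − 1/0.358)/(4πk) = 0.1741/(4π·46.8) = 2.960×10^-4 K/W
  R_conv,out = 1/(4πr²h) = 1/(4π·0.358²·5.57) = 0.1115 K/W
ΣR = 3.649×10^-4 + 2.960×10^-4 + 0.1115 = 0.1122 K/W
Q = ΔT/ΣR = (61.1 °C − 19 °C)/0.1122 = 375 W

Q = 375 W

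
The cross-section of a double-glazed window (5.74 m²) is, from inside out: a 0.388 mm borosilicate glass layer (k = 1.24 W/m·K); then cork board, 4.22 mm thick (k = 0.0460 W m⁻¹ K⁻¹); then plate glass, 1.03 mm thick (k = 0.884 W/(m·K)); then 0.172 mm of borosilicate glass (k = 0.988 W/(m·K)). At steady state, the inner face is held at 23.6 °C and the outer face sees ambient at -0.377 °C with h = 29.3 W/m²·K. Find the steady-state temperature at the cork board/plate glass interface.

Resistance network (inner→outer):
  R_borosilicate glass = L/(kA) = 3.88×10^-4/(1.24·5.74) = 5.451×10^-5 K/W
  R_cork board = L/(kA) = 0.00422/(0.0460·5.74) = 0.01598 K/W
  R_plate glass = L/(kA) = 0.00103/(0.884·5.74) = 2.030×10^-4 K/W
  R_borosilicate glass = L/(kA) = 1.72×10^-4/(0.988·5.74) = 3.033×10^-5 K/W
  R_conv,out = 1/(hA) = 1/(29.3·5.74) = 0.005946 K/W
ΣR = 5.451×10^-5 + 0.01598 + 2.030×10^-4 + 3.033×10^-5 + 0.005946 = 0.02221 K/W
Q = ΔT/ΣR = (23.6 °C − -0.377 °C)/0.02221 = 1080 W
From the inner boundary to the cork board/plate glass interface, ΣR_partial = 0.01603 K/W.
T_interface = T_in − Q·ΣR_partial = 23.6 °C − (1080)(0.01603) = 6.29 °C

T = 6.29 °C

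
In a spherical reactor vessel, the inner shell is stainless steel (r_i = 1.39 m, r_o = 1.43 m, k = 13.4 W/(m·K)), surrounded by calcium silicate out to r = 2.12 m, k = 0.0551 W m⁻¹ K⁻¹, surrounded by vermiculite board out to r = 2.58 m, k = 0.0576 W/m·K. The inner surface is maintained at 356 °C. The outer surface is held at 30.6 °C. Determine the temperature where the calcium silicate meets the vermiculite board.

T = 116 °C

Resistance network (inner→outer):
  R_stainless steel = (1/1.39 − 1/1.43)/(4πk) = 0.02012/(4π·13.4) = 1.195×10^-4 K/W
  R_calcium silicate = (1/1.43 − 1/2.12)/(4πk) = 0.2276/(4π·0.0551) = 0.3287 K/W
  R_vermiculite board = (1/2.12 − 1/2.58)/(4πk) = 0.08410/(4π·0.0576) = 0.1162 K/W
ΣR = 1.195×10^-4 + 0.3287 + 0.1162 = 0.4450 K/W
Q = ΔT/ΣR = (356 °C − 30.6 °C)/0.4450 = 731.2 W
From the inner boundary to the calcium silicate/vermiculite board interface, ΣR_partial = 0.3288 K/W.
T_interface = T_in − Q·ΣR_partial = 356 °C − (731.2)(0.3288) = 116 °C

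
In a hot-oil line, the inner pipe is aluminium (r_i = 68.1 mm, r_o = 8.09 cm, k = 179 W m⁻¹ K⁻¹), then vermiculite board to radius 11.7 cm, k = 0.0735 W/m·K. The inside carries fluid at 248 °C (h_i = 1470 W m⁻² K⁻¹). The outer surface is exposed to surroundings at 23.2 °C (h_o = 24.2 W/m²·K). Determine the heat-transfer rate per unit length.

Series thermal resistances, inner to outer:
  R'_conv,in = 1/(2πr h) = 1/(2π·0.0681·1470) = 0.001590 m·K/W
  R'_aluminium = ln(0.0809/0.0681)/(2πk) = 0.1722/(2π·179) = 1.531×10^-4 m·K/W
  R'_vermiculite board = ln(0.117/0.0809)/(2πk) = 0.3690/(2π·0.0735) = 0.7989 m·K/W
  R'_conv,out = 1/(2πr h) = 1/(2π·0.117·24.2) = 0.05621 m·K/W
ΣR = 0.001590 + 1.531×10^-4 + 0.7989 + 0.05621 = 0.8569 m·K/W
Q' = ΔT/ΣR = (248 °C − 23.2 °C)/0.8569 = 262 W/m

Q' = 262 W/m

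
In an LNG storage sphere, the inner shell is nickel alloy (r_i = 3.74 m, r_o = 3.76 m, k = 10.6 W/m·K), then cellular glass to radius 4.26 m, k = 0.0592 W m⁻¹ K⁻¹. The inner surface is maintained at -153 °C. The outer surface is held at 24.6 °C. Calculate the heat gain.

Q = 4230 W

Treat each layer as a resistance in series:
  R_nickel alloy = (1/3.74 − 1/3.76)/(4πk) = 0.001422/(4π·10.6) = 1.068×10^-5 K/W
  R_cellular glass = (1/3.76 − 1/4.26)/(4πk) = 0.03122/(4π·0.0592) = 0.04196 K/W
ΣR = 1.068×10^-5 + 0.04196 = 0.04197 K/W
Q = ΔT/ΣR = (-153 °C − 24.6 °C)/0.04197 = -4230 W
(Negative Q ⇒ heat flows inward; heat gain = 4230 W.)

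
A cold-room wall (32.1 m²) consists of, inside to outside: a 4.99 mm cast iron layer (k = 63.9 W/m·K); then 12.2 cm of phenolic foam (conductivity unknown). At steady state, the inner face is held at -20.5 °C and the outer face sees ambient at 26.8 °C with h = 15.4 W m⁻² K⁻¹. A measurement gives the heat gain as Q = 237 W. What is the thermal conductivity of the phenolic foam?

k = 0.0192 W/m·K

ΣR = ΔT/Q = |-20.5 − 26.8|/237 = 0.1996 K/W
Known resistances:
  R_cast iron = L/(kA) = 0.00499/(63.9·32.1) = 2.433×10^-6 K/W
  R_conv,out = 1/(hA) = 1/(15.4·32.1) = 0.002023 K/W
R_phenolic foam = ΣR − ΣR_known = 0.1996 − 0.002025 = 0.1976 K/W
L/(kA) = 0.1976 ⇒ k = 0.122/(0.1976·32.1) = 0.0192 W/m·K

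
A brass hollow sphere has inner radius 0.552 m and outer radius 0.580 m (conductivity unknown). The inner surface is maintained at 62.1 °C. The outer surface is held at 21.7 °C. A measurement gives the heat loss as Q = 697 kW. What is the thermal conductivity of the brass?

k = 120 W/m·K

ΣR = ΔT/Q = |62.1 − 21.7|/6.97×10^5 = 5.796×10^-5 K/W
(1/r₁−1/r₂)/(4πk) = 5.796×10^-5 ⇒ k = 0.08746/(4π·5.796×10^-5) = 120 W/m·K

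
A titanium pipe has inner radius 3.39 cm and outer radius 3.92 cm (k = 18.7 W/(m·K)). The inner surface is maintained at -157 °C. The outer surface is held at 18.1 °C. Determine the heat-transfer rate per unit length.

Q' = 142 kW/m

Q' = 2πk·ΔT/ln(r₂/r₁) = 2π × 18.7 × 175.1 / ln(0.0392/0.0339) = 1.42×10^5 W/m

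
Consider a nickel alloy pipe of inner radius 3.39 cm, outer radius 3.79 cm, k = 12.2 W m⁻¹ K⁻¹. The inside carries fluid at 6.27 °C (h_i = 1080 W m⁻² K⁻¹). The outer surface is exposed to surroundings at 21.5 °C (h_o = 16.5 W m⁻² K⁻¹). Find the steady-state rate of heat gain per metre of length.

Q' = 58.5 W/m

Resistance network (inner→outer):
  R'_conv,in = 1/(2πr h) = 1/(2π·0.0339·1080) = 0.004347 m·K/W
  R'_nickel alloy = ln(0.0379/0.0339)/(2πk) = 0.1115/(2π·12.2) = 0.001455 m·K/W
  R'_conv,out = 1/(2πr h) = 1/(2π·0.0379·16.5) = 0.2545 m·K/W
ΣR = 0.004347 + 0.001455 + 0.2545 = 0.2603 m·K/W
Q' = ΔT/ΣR = (6.27 °C − 21.5 °C)/0.2603 = -58.5 W/m
(Negative Q' ⇒ heat flows inward; heat gain = 58.5 W/m.)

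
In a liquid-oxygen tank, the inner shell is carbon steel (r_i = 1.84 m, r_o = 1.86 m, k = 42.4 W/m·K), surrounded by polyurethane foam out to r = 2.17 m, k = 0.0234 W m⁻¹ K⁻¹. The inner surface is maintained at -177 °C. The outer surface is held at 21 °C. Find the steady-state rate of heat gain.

Treat each layer as a resistance in series:
  R_carbon steel = (1/1.84 − 1/1.86)/(4πk) = 0.005844/(4π·42.4) = 1.097×10^-5 K/W
  R_polyurethane foam = (1/1.86 − 1/2.17)/(4πk) = 0.07680/(4π·0.0234) = 0.2612 K/W
ΣR = 1.097×10^-5 + 0.2612 = 0.2612 K/W
Q = ΔT/ΣR = (-177 °C − 21 °C)/0.2612 = -758 W
(Negative Q ⇒ heat flows inward; heat gain = 758 W.)

Q = 758 W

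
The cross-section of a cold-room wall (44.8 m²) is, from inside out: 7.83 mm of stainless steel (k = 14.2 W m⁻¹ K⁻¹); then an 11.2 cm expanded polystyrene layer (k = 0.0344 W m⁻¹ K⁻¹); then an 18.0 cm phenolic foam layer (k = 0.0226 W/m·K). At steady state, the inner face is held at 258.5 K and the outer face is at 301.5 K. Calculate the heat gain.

Treat each layer as a resistance in series:
  R_stainless steel = L/(kA) = 0.00783/(14.2·44.8) = 1.231×10^-5 K/W
  R_expanded polystyrene = L/(kA) = 0.112/(0.0344·44.8) = 0.07267 K/W
  R_phenolic foam = L/(kA) = 0.180/(0.0226·44.8) = 0.1778 K/W
ΣR = 1.231×10^-5 + 0.07267 + 0.1778 = 0.2505 K/W
Q = ΔT/ΣR = (258.5 K − 301.5 K)/0.2505 = -172 W
(Negative Q ⇒ heat flows inward; heat gain = 172 W.)

Q = 172 W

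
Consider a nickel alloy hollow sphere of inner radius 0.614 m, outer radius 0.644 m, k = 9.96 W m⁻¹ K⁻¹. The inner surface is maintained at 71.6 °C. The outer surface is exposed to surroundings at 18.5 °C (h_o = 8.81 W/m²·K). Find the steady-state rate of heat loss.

Q = 2.37 kW

Resistance network (inner→outer):
  R_nickel alloy = (1/0.614 − 1/0.644)/(4πk) = 0.07587/(4π·9.96) = 6.062×10^-4 K/W
  R_conv,out = 1/(4πr²h) = 1/(4π·0.644²·8.81) = 0.02178 K/W
ΣR = 6.062×10^-4 + 0.02178 = 0.02239 K/W
Q = ΔT/ΣR = (71.6 °C − 18.5 °C)/0.02239 = 2370 W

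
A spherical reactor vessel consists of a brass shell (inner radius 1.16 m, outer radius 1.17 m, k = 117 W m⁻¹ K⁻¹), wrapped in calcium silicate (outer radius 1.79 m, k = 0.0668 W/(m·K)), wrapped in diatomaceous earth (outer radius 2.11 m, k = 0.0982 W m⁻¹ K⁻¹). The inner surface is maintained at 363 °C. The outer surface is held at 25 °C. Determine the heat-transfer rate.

Q = 802 W

Series thermal resistances, inner to outer:
  R_brass = (1/1.16 − 1/1.17)/(4πk) = 0.007368/(4π·117) = 5.011×10^-6 K/W
  R_calcium silicate = (1/1.17 − 1/1.79)/(4πk) = 0.2960/(4π·0.0668) = 0.3527 K/W
  R_diatomaceous earth = (1/1.79 − 1/2.11)/(4πk) = 0.08473/(4π·0.0982) = 0.06866 K/W
ΣR = 5.011×10^-6 + 0.3527 + 0.06866 = 0.4214 K/W
Q = ΔT/ΣR = (363 °C − 25 °C)/0.4214 = 802 W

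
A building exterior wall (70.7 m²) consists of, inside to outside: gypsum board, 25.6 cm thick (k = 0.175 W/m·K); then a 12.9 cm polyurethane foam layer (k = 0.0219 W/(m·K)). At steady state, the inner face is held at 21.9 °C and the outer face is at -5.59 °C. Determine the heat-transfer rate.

Series thermal resistances, inner to outer:
  R_gypsum board = L/(kA) = 0.256/(0.175·70.7) = 0.02069 K/W
  R_polyurethane foam = L/(kA) = 0.129/(0.0219·70.7) = 0.08332 K/W
ΣR = 0.02069 + 0.08332 = 0.1040 K/W
Q = ΔT/ΣR = (21.9 °C − -5.59 °C)/0.1040 = 264 W

Q = 264 W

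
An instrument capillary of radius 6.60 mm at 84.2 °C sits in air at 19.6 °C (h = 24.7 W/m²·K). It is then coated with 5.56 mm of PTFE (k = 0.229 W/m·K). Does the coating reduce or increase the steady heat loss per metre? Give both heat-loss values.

Critical radius for a cylinder: r_cr = k/h = 0.00927 m = 0.927 cm.
Outer radius after coating: r₂ = 0.00660 + 0.00556 = 0.01216 m.
r₁ < r_cr < r₂: heat loss rises to a maximum at r_cr then falls. Whether the coating helps depends on whether Q(r₂) has dropped back below Q(r₁).
Bare: R = 1/(2πr₁h) = 0.9763 m·K/W; Q = 64.6/0.9763 = 66.2 W/m.
Coated: R = R_cond + R_conv = 0.9546 m·K/W; Q = 64.6/0.9546 = 67.7 W/m.

increases: 66.2 → 67.7 W/m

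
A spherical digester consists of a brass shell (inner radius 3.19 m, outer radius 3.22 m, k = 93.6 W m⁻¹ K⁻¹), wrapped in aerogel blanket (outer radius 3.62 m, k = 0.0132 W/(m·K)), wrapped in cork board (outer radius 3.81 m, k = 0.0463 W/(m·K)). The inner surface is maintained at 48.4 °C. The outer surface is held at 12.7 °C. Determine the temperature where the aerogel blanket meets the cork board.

Treat each layer as a resistance in series:
  R_brass = (1/3.19 − 1/3.22)/(4πk) = 0.002921/(4π·93.6) = 2.483×10^-6 K/W
  R_aerogel blanket = (1/3.22 − 1/3.62)/(4πk) = 0.03432/(4π·0.0132) = 0.2069 K/W
  R_cork board = (1/3.62 − 1/3.81)/(4πk) = 0.01378/(4π·0.0463) = 0.02368 K/W
ΣR = 2.483×10^-6 + 0.2069 + 0.02368 = 0.2306 K/W
Q = ΔT/ΣR = (48.4 °C − 12.7 °C)/0.2306 = 154.8 W
From the inner boundary to the aerogel blanket/cork board interface, ΣR_partial = 0.2069 K/W.
T_interface = T_in − Q·ΣR_partial = 48.4 °C − (154.8)(0.2069) = 16.4 °C

T = 16.4 °C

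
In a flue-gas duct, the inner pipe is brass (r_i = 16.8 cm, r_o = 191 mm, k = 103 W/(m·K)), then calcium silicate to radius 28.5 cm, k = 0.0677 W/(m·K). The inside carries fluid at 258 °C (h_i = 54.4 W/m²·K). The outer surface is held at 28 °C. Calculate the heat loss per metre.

Q' = 240 W/m

Treat each layer as a resistance in series:
  R'_conv,in = 1/(2πr h) = 1/(2π·0.168·54.4) = 0.01741 m·K/W
  R'_brass = ln(0.191/0.168)/(2πk) = 0.1283/(2π·103) = 1.983×10^-4 m·K/W
  R'_calcium silicate = ln(0.285/0.191)/(2πk) = 0.4002/(2π·0.0677) = 0.9409 m·K/W
ΣR = 0.01741 + 1.983×10^-4 + 0.9409 = 0.9585 m·K/W
Q' = ΔT/ΣR = (258 °C − 28 °C)/0.9585 = 240 W/m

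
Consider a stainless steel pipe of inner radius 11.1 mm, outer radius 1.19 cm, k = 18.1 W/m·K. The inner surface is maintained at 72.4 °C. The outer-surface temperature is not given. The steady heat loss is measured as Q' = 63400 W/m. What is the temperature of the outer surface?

T_out = 33.6 °C

Sum the resistances:
  R'_stainless steel = ln(0.0119/0.0111)/(2πk) = 0.06959/(2π·18.1) = 6.119×10^-4 m·K/W
ΣR = 6.119×10^-4 m·K/W
ΔT = Q'·ΣR = 63400 × 6.119×10^-4 = 38.79 K
Heat flows outward, so T_out = T_in − ΔT = 72.4 − 38.79 = 33.6 °C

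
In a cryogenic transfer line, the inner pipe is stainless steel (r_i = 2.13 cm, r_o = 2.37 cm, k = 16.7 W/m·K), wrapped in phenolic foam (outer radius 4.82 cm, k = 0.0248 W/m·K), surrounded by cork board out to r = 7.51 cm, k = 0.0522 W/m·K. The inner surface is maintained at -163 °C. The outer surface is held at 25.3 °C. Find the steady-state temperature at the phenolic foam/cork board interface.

Series thermal resistances, inner to outer:
  R'_stainless steel = ln(0.0237/0.0213)/(2πk) = 0.1068/(2π·16.7) = 0.001018 m·K/W
  R'_phenolic foam = ln(0.0482/0.0237)/(2πk) = 0.7099/(2π·0.0248) = 4.556 m·K/W
  R'_cork board = ln(0.0751/0.0482)/(2πk) = 0.4435/(2π·0.0522) = 1.352 m·K/W
ΣR = 0.001018 + 4.556 + 1.352 = 5.909 m·K/W
Q' = ΔT/ΣR = (-163 °C − 25.3 °C)/5.909 = -31.87 W/m
From the inner boundary to the phenolic foam/cork board interface, ΣR_partial = 4.557 m·K/W.
T_interface = T_in − Q'·ΣR_partial = -163 °C − (-31.87)(4.557) = -17.8 °C

T = -17.8 °C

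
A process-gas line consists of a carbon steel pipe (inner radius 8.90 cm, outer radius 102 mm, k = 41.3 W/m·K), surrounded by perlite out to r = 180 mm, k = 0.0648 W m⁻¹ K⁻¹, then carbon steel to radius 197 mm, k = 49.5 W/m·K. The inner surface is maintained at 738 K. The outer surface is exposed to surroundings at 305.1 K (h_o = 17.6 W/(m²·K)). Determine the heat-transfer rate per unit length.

Resistance network (inner→outer):
  R'_carbon steel = ln(0.102/0.0890)/(2πk) = 0.1363/(2π·41.3) = 5.254×10^-4 m·K/W
  R'_perlite = ln(0.180/0.102)/(2πk) = 0.5680/(2π·0.0648) = 1.395 m·K/W
  R'_carbon steel = ln(0.197/0.180)/(2πk) = 0.09025/(2π·49.5) = 2.902×10^-4 m·K/W
  R'_conv,out = 1/(2πr h) = 1/(2π·0.197·17.6) = 0.04590 m·K/W
ΣR = 5.254×10^-4 + 1.395 + 2.902×10^-4 + 0.04590 = 1.442 m·K/W
Q' = ΔT/ΣR = (738 K − 305.1 K)/1.442 = 300 W/m

Q' = 300 W/m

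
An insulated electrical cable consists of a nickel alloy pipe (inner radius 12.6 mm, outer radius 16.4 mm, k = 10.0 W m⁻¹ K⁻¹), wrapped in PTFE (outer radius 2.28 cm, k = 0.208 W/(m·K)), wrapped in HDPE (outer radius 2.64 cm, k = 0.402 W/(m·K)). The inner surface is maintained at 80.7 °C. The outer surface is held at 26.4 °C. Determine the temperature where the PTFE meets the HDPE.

T = 36.4 °C

Resistance network (inner→outer):
  R'_nickel alloy = ln(0.0164/0.0126)/(2πk) = 0.2636/(2π·10.0) = 0.004195 m·K/W
  R'_PTFE = ln(0.0228/0.0164)/(2πk) = 0.3295/(2π·0.208) = 0.2521 m·K/W
  R'_HDPE = ln(0.0264/0.0228)/(2πk) = 0.1466/(2π·0.402) = 0.05804 m·K/W
ΣR = 0.004195 + 0.2521 + 0.05804 = 0.3143 m·K/W
Q' = ΔT/ΣR = (80.7 °C − 26.4 °C)/0.3143 = 172.8 W/m
From the inner boundary to the PTFE/HDPE interface, ΣR_partial = 0.2563 m·K/W.
T_interface = T_in − Q'·ΣR_partial = 80.7 °C − (172.8)(0.2563) = 36.4 °C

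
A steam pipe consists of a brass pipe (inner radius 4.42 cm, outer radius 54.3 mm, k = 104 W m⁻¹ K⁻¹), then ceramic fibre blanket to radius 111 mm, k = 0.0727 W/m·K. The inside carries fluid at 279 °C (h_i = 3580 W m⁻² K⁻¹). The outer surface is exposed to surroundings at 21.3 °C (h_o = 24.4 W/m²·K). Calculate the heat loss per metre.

Q' = 159 W/m

Series thermal resistances, inner to outer:
  R'_conv,in = 1/(2πr h) = 1/(2π·0.0442·3580) = 0.001006 m·K/W
  R'_brass = ln(0.0543/0.0442)/(2πk) = 0.2058/(2π·104) = 3.149×10^-4 m·K/W
  R'_ceramic fibre blanket = ln(0.111/0.0543)/(2πk) = 0.7150/(2π·0.0727) = 1.565 m·K/W
  R'_conv,out = 1/(2πr h) = 1/(2π·0.111·24.4) = 0.05876 m·K/W
ΣR = 0.001006 + 3.149×10^-4 + 1.565 + 0.05876 = 1.625 m·K/W
Q' = ΔT/ΣR = (279 °C − 21.3 °C)/1.625 = 159 W/m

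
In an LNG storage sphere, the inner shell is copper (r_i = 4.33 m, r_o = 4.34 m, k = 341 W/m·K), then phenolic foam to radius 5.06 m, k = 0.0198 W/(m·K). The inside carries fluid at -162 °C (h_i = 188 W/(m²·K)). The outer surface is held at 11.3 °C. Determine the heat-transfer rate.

Resistance network (inner→outer):
  R_conv,in = 1/(4πr²h) = 1/(4π·4.33²·188) = 2.258×10^-5 K/W
  R_copper = (1/4.33 − 1/4.34)/(4πk) = 5.321×10^-4/(4π·341) = 1.242×10^-7 K/W
  R_phenolic foam = (1/4.34 − 1/5.06)/(4πk) = 0.03279/(4π·0.0198) = 0.1318 K/W
ΣR = 2.258×10^-5 + 1.242×10^-7 + 0.1318 = 0.1318 K/W
Q = ΔT/ΣR = (-162 °C − 11.3 °C)/0.1318 = -1310 W
(Negative Q ⇒ heat flows inward; heat gain = 1310 W.)

Q = 1310 W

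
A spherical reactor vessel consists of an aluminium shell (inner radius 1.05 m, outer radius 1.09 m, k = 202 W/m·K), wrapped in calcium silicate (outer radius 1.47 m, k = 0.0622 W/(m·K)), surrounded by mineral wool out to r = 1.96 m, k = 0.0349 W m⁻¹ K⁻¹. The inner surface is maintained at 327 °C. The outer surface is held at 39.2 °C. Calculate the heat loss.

Q = 416 W

Treat each layer as a resistance in series:
  R_aluminium = (1/1.05 − 1/1.09)/(4πk) = 0.03495/(4π·202) = 1.377×10^-5 K/W
  R_calcium silicate = (1/1.09 − 1/1.47)/(4πk) = 0.2372/(4π·0.0622) = 0.3034 K/W
  R_mineral wool = (1/1.47 − 1/1.96)/(4πk) = 0.1701/(4π·0.0349) = 0.3878 K/W
ΣR = 1.377×10^-5 + 0.3034 + 0.3878 = 0.6912 K/W
Q = ΔT/ΣR = (327 °C − 39.2 °C)/0.6912 = 416 W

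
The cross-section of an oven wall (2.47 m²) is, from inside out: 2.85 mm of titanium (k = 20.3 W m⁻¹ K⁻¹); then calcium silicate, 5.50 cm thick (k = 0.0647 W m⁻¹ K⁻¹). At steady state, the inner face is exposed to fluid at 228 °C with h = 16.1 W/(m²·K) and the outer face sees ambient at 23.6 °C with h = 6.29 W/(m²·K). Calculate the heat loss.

Series thermal resistances, inner to outer:
  R_conv,in = 1/(hA) = 1/(16.1·2.47) = 0.02515 K/W
  R_titanium = L/(kA) = 0.00285/(20.3·2.47) = 5.684×10^-5 K/W
  R_calcium silicate = L/(kA) = 0.0550/(0.0647·2.47) = 0.3442 K/W
  R_conv,out = 1/(hA) = 1/(6.29·2.47) = 0.06437 K/W
ΣR = 0.02515 + 5.684×10^-5 + 0.3442 + 0.06437 = 0.4338 K/W
Q = ΔT/ΣR = (228 °C − 23.6 °C)/0.4338 = 471 W

Q = 471 W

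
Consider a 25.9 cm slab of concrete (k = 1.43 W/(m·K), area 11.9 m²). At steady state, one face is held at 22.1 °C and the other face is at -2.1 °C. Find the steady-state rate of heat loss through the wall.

Q = 1590 W

Q = kA·ΔT/L = 1.43 × 11.9 × |22.1 °C − -2.1 °C| / 0.259 = 1590 W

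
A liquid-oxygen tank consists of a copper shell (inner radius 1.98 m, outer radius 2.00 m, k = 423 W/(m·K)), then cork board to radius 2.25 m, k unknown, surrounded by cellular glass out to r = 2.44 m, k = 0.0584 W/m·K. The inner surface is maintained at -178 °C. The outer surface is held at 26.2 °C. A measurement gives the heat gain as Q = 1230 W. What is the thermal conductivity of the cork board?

ΣR = ΔT/Q = |-178 − 26.2|/1230 = 0.1660 K/W
Known resistances:
  R_copper = (1/1.98 − 1/2.00)/(4πk) = 0.005051/(4π·423) = 9.501×10^-7 K/W
  R_cellular glass = (1/2.25 − 1/2.44)/(4πk) = 0.03461/(4π·0.0584) = 0.04716 K/W
R_cork board = ΣR − ΣR_known = 0.1660 − 0.04716 = 0.1188 K/W
(1/r₁−1/r₂)/(4πk) = 0.1188 ⇒ k = 0.05556/(4π·0.1188) = 0.0372 W/m·K

k = 0.0372 W/m·K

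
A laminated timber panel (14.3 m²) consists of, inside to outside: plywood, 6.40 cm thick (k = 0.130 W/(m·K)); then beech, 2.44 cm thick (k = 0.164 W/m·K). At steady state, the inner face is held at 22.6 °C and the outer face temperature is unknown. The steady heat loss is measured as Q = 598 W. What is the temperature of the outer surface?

T_out = -4.21 °C

Sum the resistances:
  R_plywood = L/(kA) = 0.0640/(0.130·14.3) = 0.03443 K/W
  R_beech = L/(kA) = 0.0244/(0.164·14.3) = 0.01040 K/W
ΣR = 0.04483 K/W
ΔT = Q·ΣR = 598 × 0.04483 = 26.81 K
Heat flows outward, so T_out = T_in − ΔT = 22.6 − 26.81 = -4.21 °C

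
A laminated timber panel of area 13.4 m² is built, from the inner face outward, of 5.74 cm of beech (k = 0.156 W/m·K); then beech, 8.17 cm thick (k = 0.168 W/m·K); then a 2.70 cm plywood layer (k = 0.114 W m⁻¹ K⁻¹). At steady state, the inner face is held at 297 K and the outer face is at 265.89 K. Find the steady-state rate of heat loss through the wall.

Q = 382 W

Resistance network (inner→outer):
  R_beech = L/(kA) = 0.0574/(0.156·13.4) = 0.02746 K/W
  R_beech = L/(kA) = 0.0817/(0.168·13.4) = 0.03629 K/W
  R_plywood = L/(kA) = 0.0270/(0.114·13.4) = 0.01767 K/W
ΣR = 0.02746 + 0.03629 + 0.01767 = 0.08142 K/W
Q = ΔT/ΣR = (297 K − 265.89 K)/0.08142 = 382 W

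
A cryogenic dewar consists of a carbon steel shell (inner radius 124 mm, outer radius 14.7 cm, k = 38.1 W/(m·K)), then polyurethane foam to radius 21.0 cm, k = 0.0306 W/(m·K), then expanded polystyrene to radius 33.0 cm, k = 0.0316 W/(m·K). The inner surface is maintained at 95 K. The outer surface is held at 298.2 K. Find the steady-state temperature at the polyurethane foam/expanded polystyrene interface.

Resistance network (inner→outer):
  R_carbon steel = (1/0.124 − 1/0.147)/(4πk) = 1.262/(4π·38.1) = 0.002635 K/W
  R_polyurethane foam = (1/0.147 − 1/0.210)/(4πk) = 2.041/(4π·0.0306) = 5.307 K/W
  R_expanded polystyrene = (1/0.210 − 1/0.330)/(4πk) = 1.732/(4π·0.0316) = 4.361 K/W
ΣR = 0.002635 + 5.307 + 4.361 = 9.671 K/W
Q = ΔT/ΣR = (95 K − 298.2 K)/9.671 = -21.01 W
From the inner boundary to the polyurethane foam/expanded polystyrene interface, ΣR_partial = 5.310 K/W.
T_interface = T_in − Q·ΣR_partial = 95 K − (-21.01)(5.310) = 206.6 K

T = 206.6 K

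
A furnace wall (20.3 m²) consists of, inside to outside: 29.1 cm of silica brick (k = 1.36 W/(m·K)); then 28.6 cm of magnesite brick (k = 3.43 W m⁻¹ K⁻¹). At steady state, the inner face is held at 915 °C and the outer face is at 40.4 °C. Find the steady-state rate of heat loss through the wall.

Q = 59700 W

Treat each layer as a resistance in series:
  R_silica brick = L/(kA) = 0.291/(1.36·20.3) = 0.01054 K/W
  R_magnesite brick = L/(kA) = 0.286/(3.43·20.3) = 0.004107 K/W
ΣR = 0.01054 + 0.004107 = 0.01465 K/W
Q = ΔT/ΣR = (915 °C − 40.4 °C)/0.01465 = 59700 W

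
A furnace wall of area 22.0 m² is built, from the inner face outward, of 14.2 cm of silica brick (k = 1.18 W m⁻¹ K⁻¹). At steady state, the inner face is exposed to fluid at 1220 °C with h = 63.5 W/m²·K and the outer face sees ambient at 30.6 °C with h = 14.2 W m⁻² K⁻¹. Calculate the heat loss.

Q = 127 kW

Treat each layer as a resistance in series:
  R_conv,in = 1/(hA) = 1/(63.5·22.0) = 7.158×10^-4 K/W
  R_silica brick = L/(kA) = 0.142/(1.18·22.0) = 0.005470 K/W
  R_conv,out = 1/(hA) = 1/(14.2·22.0) = 0.003201 K/W
ΣR = 7.158×10^-4 + 0.005470 + 0.003201 = 0.009387 K/W
Q = ΔT/ΣR = (1220 °C − 30.6 °C)/0.009387 = 1.27×10^5 W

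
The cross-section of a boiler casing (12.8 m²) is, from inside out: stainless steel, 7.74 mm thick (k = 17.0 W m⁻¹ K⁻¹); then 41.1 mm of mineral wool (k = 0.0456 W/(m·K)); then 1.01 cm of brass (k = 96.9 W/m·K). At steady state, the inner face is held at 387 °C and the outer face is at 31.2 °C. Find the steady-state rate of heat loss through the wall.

Series thermal resistances, inner to outer:
  R_stainless steel = L/(kA) = 0.00774/(17.0·12.8) = 3.557×10^-5 K/W
  R_mineral wool = L/(kA) = 0.0411/(0.0456·12.8) = 0.07042 K/W
  R_brass = L/(kA) = 0.0101/(96.9·12.8) = 8.143×10^-6 K/W
ΣR = 3.557×10^-5 + 0.07042 + 8.143×10^-6 = 0.07046 K/W
Q = ΔT/ΣR = (387 °C − 31.2 °C)/0.07046 = 5050 W

Q = 5.05 kW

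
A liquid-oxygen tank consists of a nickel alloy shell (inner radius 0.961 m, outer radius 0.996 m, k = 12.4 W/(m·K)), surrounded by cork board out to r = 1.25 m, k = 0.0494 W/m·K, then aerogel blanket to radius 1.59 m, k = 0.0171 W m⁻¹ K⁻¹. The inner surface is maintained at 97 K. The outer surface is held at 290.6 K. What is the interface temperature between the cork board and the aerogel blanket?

T = 154 K

Series thermal resistances, inner to outer:
  R_nickel alloy = (1/0.961 − 1/0.996)/(4πk) = 0.03657/(4π·12.4) = 2.347×10^-4 K/W
  R_cork board = (1/0.996 − 1/1.25)/(4πk) = 0.2040/(4π·0.0494) = 0.3286 K/W
  R_aerogel blanket = (1/1.25 − 1/1.59)/(4πk) = 0.1711/(4π·0.0171) = 0.7961 K/W
ΣR = 2.347×10^-4 + 0.3286 + 0.7961 = 1.125 K/W
Q = ΔT/ΣR = (97 K − 290.6 K)/1.125 = -172.1 W
From the inner boundary to the cork board/aerogel blanket interface, ΣR_partial = 0.3288 K/W.
T_interface = T_in − Q·ΣR_partial = 97 K − (-172.1)(0.3288) = 154 K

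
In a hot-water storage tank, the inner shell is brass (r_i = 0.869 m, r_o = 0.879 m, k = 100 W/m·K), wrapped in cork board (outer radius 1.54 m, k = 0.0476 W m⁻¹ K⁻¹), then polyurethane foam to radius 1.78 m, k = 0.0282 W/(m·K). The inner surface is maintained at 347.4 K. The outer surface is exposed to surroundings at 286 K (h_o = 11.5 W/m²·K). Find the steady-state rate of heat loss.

Treat each layer as a resistance in series:
  R_brass = (1/0.869 − 1/0.879)/(4πk) = 0.01309/(4π·100) = 1.042×10^-5 K/W
  R_cork board = (1/0.879 − 1/1.54)/(4πk) = 0.4883/(4π·0.0476) = 0.8163 K/W
  R_polyurethane foam = (1/1.54 − 1/1.78)/(4πk) = 0.08755/(4π·0.0282) = 0.2471 K/W
  R_conv,out = 1/(4πr²h) = 1/(4π·1.78²·11.5) = 0.002184 K/W
ΣR = 1.042×10^-5 + 0.8163 + 0.2471 + 0.002184 = 1.066 K/W
Q = ΔT/ΣR = (347.4 K − 286 K)/1.066 = 57.6 W

Q = 57.6 W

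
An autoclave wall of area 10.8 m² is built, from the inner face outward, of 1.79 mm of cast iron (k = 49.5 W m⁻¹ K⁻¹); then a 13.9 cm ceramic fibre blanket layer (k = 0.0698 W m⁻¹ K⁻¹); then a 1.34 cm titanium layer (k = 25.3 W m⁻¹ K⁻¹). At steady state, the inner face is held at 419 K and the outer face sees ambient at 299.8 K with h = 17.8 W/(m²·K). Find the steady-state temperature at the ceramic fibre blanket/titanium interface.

T = 303.1 K

Series thermal resistances, inner to outer:
  R_cast iron = L/(kA) = 0.00179/(49.5·10.8) = 3.348×10^-6 K/W
  R_ceramic fibre blanket = L/(kA) = 0.139/(0.0698·10.8) = 0.1844 K/W
  R_titanium = L/(kA) = 0.0134/(25.3·10.8) = 4.904×10^-5 K/W
  R_conv,out = 1/(hA) = 1/(17.8·10.8) = 0.005202 K/W
ΣR = 3.348×10^-6 + 0.1844 + 4.904×10^-5 + 0.005202 = 0.1897 K/W
Q = ΔT/ΣR = (419 K − 299.8 K)/0.1897 = 628.4 W
From the inner boundary to the ceramic fibre blanket/titanium interface, ΣR_partial = 0.1844 K/W.
T_interface = T_in − Q·ΣR_partial = 419 K − (628.4)(0.1844) = 303.1 K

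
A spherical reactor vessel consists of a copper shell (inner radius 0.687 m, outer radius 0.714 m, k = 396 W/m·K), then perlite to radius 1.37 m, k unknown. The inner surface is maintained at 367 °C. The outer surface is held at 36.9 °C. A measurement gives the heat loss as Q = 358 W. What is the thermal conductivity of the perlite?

ΣR = ΔT/Q = |367 − 36.9|/358 = 0.9221 K/W
Known resistances:
  R_copper = (1/0.687 − 1/0.714)/(4πk) = 0.05504/(4π·396) = 1.106×10^-5 K/W
R_perlite = ΣR − ΣR_known = 0.9221 − 1.106×10^-5 = 0.9221 K/W
(1/r₁−1/r₂)/(4πk) = 0.9221 ⇒ k = 0.6706/(4π·0.9221) = 0.0579 W/m·K

k = 0.0579 W/m·K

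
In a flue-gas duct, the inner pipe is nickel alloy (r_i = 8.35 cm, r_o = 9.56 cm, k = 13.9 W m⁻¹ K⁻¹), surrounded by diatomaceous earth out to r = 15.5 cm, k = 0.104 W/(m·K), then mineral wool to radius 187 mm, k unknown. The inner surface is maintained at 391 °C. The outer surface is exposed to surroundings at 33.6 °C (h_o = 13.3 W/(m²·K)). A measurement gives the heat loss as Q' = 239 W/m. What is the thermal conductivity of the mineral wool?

ΣR = ΔT/Q' = |391 − 33.6|/239 = 1.495 m·K/W
Known resistances:
  R'_nickel alloy = ln(0.0956/0.0835)/(2πk) = 0.1353/(2π·13.9) = 0.001549 m·K/W
  R'_diatomaceous earth = ln(0.155/0.0956)/(2πk) = 0.4833/(2π·0.104) = 0.7395 m·K/W
  R'_conv,out = 1/(2πr h) = 1/(2π·0.187·13.3) = 0.06399 m·K/W
R_mineral wool = ΣR − ΣR_known = 1.495 − 0.8050 = 0.6900 m·K/W
ln(r₂/r₁)/(2πk) = 0.6900 ⇒ k = 0.1877/(2π·0.6900) = 0.0433 W/m·K

k = 0.0433 W/m·K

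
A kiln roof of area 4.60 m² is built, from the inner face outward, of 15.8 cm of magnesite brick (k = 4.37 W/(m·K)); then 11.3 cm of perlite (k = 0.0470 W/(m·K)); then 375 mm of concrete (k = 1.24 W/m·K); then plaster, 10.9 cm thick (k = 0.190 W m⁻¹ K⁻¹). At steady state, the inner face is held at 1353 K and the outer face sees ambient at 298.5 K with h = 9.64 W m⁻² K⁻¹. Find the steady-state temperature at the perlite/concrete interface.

Series thermal resistances, inner to outer:
  R_magnesite brick = L/(kA) = 0.158/(4.37·4.60) = 0.007860 K/W
  R_perlite = L/(kA) = 0.113/(0.0470·4.60) = 0.5227 K/W
  R_concrete = L/(kA) = 0.375/(1.24·4.60) = 0.06574 K/W
  R_plaster = L/(kA) = 0.109/(0.190·4.60) = 0.1247 K/W
  R_conv,out = 1/(hA) = 1/(9.64·4.60) = 0.02255 K/W
ΣR = 0.007860 + 0.5227 + 0.06574 + 0.1247 + 0.02255 = 0.7436 K/W
Q = ΔT/ΣR = (1353 K − 298.5 K)/0.7436 = 1418 W
From the inner boundary to the perlite/concrete interface, ΣR_partial = 0.5306 K/W.
T_interface = T_in − Q·ΣR_partial = 1353 K − (1418)(0.5306) = 601 K

T = 601 K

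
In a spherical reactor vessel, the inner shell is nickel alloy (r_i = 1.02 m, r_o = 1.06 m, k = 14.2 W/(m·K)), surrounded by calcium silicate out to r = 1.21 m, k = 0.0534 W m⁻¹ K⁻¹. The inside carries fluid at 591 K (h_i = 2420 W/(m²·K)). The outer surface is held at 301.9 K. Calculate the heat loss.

Treat each layer as a resistance in series:
  R_conv,in = 1/(4πr²h) = 1/(4π·1.02²·2420) = 3.161×10^-5 K/W
  R_nickel alloy = (1/1.02 − 1/1.06)/(4πk) = 0.03700/(4π·14.2) = 2.073×10^-4 K/W
  R_calcium silicate = (1/1.06 − 1/1.21)/(4πk) = 0.1169/(4π·0.0534) = 0.1743 K/W
ΣR = 3.161×10^-5 + 2.073×10^-4 + 0.1743 = 0.1745 K/W
Q = ΔT/ΣR = (591 K − 301.9 K)/0.1745 = 1660 W

Q = 1660 W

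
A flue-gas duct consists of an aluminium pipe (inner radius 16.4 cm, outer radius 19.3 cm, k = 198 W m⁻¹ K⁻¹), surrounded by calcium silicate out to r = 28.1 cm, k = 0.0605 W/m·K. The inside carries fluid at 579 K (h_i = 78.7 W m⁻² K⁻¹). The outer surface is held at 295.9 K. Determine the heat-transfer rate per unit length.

Q' = 283 W/m

Resistance network (inner→outer):
  R'_conv,in = 1/(2πr h) = 1/(2π·0.164·78.7) = 0.01233 m·K/W
  R'_aluminium = ln(0.193/0.164)/(2πk) = 0.1628/(2π·198) = 1.309×10^-4 m·K/W
  R'_calcium silicate = ln(0.281/0.193)/(2πk) = 0.3757/(2π·0.0605) = 0.9882 m·K/W
ΣR = 0.01233 + 1.309×10^-4 + 0.9882 = 1.001 m·K/W
Q' = ΔT/ΣR = (579 K − 295.9 K)/1.001 = 283 W/m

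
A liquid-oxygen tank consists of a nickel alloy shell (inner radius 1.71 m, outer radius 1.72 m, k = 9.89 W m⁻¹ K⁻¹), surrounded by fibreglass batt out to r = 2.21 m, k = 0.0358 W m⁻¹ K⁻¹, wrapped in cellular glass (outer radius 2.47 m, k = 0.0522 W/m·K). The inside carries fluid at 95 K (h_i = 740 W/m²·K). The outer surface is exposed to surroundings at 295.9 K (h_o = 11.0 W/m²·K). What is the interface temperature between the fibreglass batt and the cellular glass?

T = 254.8 K

Series thermal resistances, inner to outer:
  R_conv,in = 1/(4πr²h) = 1/(4π·1.71²·740) = 3.678×10^-5 K/W
  R_nickel alloy = (1/1.71 − 1/1.72)/(4πk) = 0.003400/(4π·9.89) = 2.736×10^-5 K/W
  R_fibreglass batt = (1/1.72 − 1/2.21)/(4πk) = 0.1289/(4π·0.0358) = 0.2865 K/W
  R_cellular glass = (1/2.21 − 1/2.47)/(4πk) = 0.04763/(4π·0.0522) = 0.07261 K/W
  R_conv,out = 1/(4πr²h) = 1/(4π·2.47²·11.0) = 0.001186 K/W
ΣR = 3.678×10^-5 + 2.736×10^-5 + 0.2865 + 0.07261 + 0.001186 = 0.3604 K/W
Q = ΔT/ΣR = (95 K − 295.9 K)/0.3604 = -557.4 W
From the inner boundary to the fibreglass batt/cellular glass interface, ΣR_partial = 0.2866 K/W.
T_interface = T_in − Q·ΣR_partial = 95 K − (-557.4)(0.2866) = 254.8 K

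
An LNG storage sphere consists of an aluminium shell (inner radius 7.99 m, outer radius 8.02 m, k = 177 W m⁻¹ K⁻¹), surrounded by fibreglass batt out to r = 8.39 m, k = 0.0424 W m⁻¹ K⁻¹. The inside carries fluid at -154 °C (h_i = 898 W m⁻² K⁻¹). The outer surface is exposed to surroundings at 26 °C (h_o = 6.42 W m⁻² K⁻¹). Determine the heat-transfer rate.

Q = 17100 W

Treat each layer as a resistance in series:
  R_conv,in = 1/(4πr²h) = 1/(4π·7.99²·898) = 1.388×10^-6 K/W
  R_aluminium = (1/7.99 − 1/8.02)/(4πk) = 4.682×10^-4/(4π·177) = 2.105×10^-7 K/W
  R_fibreglass batt = (1/8.02 − 1/8.39)/(4πk) = 0.005499/(4π·0.0424) = 0.01032 K/W
  R_conv,out = 1/(4πr²h) = 1/(4π·8.39²·6.42) = 1.761×10^-4 K/W
ΣR = 1.388×10^-6 + 2.105×10^-7 + 0.01032 + 1.761×10^-4 = 0.01050 K/W
Q = ΔT/ΣR = (-154 °C − 26 °C)/0.01050 = -17100 W
(Negative Q ⇒ heat flows inward; heat gain = 17100 W.)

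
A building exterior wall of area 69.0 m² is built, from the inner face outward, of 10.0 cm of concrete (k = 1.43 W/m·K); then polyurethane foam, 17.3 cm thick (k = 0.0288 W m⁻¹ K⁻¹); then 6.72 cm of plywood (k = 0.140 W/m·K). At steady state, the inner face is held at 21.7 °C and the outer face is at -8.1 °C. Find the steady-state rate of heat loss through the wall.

Treat each layer as a resistance in series:
  R_concrete = L/(kA) = 0.100/(1.43·69.0) = 0.001013 K/W
  R_polyurethane foam = L/(kA) = 0.173/(0.0288·69.0) = 0.08706 K/W
  R_plywood = L/(kA) = 0.0672/(0.140·69.0) = 0.006957 K/W
ΣR = 0.001013 + 0.08706 + 0.006957 = 0.09503 K/W
Q = ΔT/ΣR = (21.7 °C − -8.1 °C)/0.09503 = 314 W

Q = 314 W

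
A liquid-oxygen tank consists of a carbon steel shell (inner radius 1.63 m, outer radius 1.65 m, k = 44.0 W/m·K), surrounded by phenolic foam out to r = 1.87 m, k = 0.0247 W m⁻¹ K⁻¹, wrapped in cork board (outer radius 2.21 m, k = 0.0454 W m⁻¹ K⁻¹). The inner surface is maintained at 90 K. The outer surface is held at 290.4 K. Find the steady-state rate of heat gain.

Resistance network (inner→outer):
  R_carbon steel = (1/1.63 − 1/1.65)/(4πk) = 0.007436/(4π·44.0) = 1.345×10^-5 K/W
  R_phenolic foam = (1/1.65 − 1/1.87)/(4πk) = 0.07130/(4π·0.0247) = 0.2297 K/W
  R_cork board = (1/1.87 − 1/2.21)/(4πk) = 0.08227/(4π·0.0454) = 0.1442 K/W
ΣR = 1.345×10^-5 + 0.2297 + 0.1442 = 0.3739 K/W
Q = ΔT/ΣR = (90 K − 290.4 K)/0.3739 = -536 W
(Negative Q ⇒ heat flows inward; heat gain = 536 W.)

Q = 536 W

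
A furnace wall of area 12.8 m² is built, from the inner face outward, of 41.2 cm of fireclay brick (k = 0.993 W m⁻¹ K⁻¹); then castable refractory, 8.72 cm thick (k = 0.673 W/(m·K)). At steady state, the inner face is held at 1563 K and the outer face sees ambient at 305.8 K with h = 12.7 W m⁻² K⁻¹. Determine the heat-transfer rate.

Q = 25.8 kW

Series thermal resistances, inner to outer:
  R_fireclay brick = L/(kA) = 0.412/(0.993·12.8) = 0.03241 K/W
  R_castable refractory = L/(kA) = 0.0872/(0.673·12.8) = 0.01012 K/W
  R_conv,out = 1/(hA) = 1/(12.7·12.8) = 0.006152 K/W
ΣR = 0.03241 + 0.01012 + 0.006152 = 0.04868 K/W
Q = ΔT/ΣR = (1563 K − 305.8 K)/0.04868 = 25800 W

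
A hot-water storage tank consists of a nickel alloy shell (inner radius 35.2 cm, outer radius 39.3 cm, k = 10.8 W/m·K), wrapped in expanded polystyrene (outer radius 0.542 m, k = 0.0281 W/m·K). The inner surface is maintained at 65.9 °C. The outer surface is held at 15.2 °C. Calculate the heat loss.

Series thermal resistances, inner to outer:
  R_nickel alloy = (1/0.352 − 1/0.393)/(4πk) = 0.2964/(4π·10.8) = 0.002184 K/W
  R_expanded polystyrene = (1/0.393 − 1/0.542)/(4πk) = 0.6995/(4π·0.0281) = 1.981 K/W
ΣR = 0.002184 + 1.981 = 1.983 K/W
Q = ΔT/ΣR = (65.9 °C − 15.2 °C)/1.983 = 25.6 W

Q = 25.6 W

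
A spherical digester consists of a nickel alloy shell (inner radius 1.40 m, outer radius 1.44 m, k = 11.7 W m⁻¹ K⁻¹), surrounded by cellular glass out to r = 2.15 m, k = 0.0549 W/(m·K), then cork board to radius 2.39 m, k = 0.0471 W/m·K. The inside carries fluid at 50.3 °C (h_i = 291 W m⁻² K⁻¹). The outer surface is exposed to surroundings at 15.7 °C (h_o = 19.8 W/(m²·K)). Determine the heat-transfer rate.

Q = 83.9 W

Resistance network (inner→outer):
  R_conv,in = 1/(4πr²h) = 1/(4π·1.40²·291) = 1.395×10^-4 K/W
  R_nickel alloy = (1/1.40 − 1/1.44)/(4πk) = 0.01984/(4π·11.7) = 1.350×10^-4 K/W
  R_cellular glass = (1/1.44 − 1/2.15)/(4πk) = 0.2293/(4π·0.0549) = 0.3324 K/W
  R_cork board = (1/2.15 − 1/2.39)/(4πk) = 0.04671/(4π·0.0471) = 0.07891 K/W
  R_conv,out = 1/(4πr²h) = 1/(4π·2.39²·19.8) = 7.036×10^-4 K/W
ΣR = 1.395×10^-4 + 1.350×10^-4 + 0.3324 + 0.07891 + 7.036×10^-4 = 0.4123 K/W
Q = ΔT/ΣR = (50.3 °C − 15.7 °C)/0.4123 = 83.9 W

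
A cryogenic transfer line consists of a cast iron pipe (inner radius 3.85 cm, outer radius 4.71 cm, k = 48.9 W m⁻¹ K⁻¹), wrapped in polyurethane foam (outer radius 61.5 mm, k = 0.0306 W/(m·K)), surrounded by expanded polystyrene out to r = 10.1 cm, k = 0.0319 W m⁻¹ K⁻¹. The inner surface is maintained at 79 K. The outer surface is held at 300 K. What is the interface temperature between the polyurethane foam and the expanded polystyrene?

T = 158 K

Treat each layer as a resistance in series:
  R'_cast iron = ln(0.0471/0.0385)/(2πk) = 0.2016/(2π·48.9) = 6.562×10^-4 m·K/W
  R'_polyurethane foam = ln(0.0615/0.0471)/(2πk) = 0.2668/(2π·0.0306) = 1.387 m·K/W
  R'_expanded polystyrene = ln(0.101/0.0615)/(2πk) = 0.4961/(2π·0.0319) = 2.475 m·K/W
ΣR = 6.562×10^-4 + 1.387 + 2.475 = 3.863 m·K/W
Q' = ΔT/ΣR = (79 K − 300 K)/3.863 = -57.21 W/m
From the inner boundary to the polyurethane foam/expanded polystyrene interface, ΣR_partial = 1.388 m·K/W.
T_interface = T_in − Q'·ΣR_partial = 79 K − (-57.21)(1.388) = 158 K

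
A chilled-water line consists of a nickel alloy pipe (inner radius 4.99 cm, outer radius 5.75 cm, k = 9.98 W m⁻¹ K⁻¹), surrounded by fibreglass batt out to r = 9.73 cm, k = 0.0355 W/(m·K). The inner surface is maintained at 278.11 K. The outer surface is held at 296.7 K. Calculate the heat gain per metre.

Treat each layer as a resistance in series:
  R'_nickel alloy = ln(0.0575/0.0499)/(2πk) = 0.1418/(2π·9.98) = 0.002261 m·K/W
  R'_fibreglass batt = ln(0.0973/0.0575)/(2πk) = 0.5260/(2π·0.0355) = 2.358 m·K/W
ΣR = 0.002261 + 2.358 = 2.360 m·K/W
Q' = ΔT/ΣR = (278.11 K − 296.7 K)/2.360 = -7.88 W/m
(Negative Q' ⇒ heat flows inward; heat gain = 7.88 W/m.)

Q' = 7.88 W/m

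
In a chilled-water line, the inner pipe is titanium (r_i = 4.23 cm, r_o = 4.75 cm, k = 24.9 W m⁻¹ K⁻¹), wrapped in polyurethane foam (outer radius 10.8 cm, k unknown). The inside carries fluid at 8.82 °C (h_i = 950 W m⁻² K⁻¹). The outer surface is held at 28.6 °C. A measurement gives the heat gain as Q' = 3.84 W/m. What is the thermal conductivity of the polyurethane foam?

k = 0.0254 W/m·K

ΣR = ΔT/Q' = |8.82 − 28.6|/3.84 = 5.151 m·K/W
Known resistances:
  R'_conv,in = 1/(2πr h) = 1/(2π·0.0423·950) = 0.003961 m·K/W
  R'_titanium = ln(0.0475/0.0423)/(2πk) = 0.1159/(2π·24.9) = 7.411×10^-4 m·K/W
R_polyurethane foam = ΣR − ΣR_known = 5.151 − 0.004702 = 5.146 m·K/W
ln(r₂/r₁)/(2πk) = 5.146 ⇒ k = 0.8214/(2π·5.146) = 0.0254 W/m·K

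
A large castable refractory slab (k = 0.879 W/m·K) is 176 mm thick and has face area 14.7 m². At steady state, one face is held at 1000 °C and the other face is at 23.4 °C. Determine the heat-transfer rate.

Q = 71.7 kW

Q = kA·ΔT/L = 0.879 × 14.7 × |1000 °C − 23.4 °C| / 0.176 = 71700 W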